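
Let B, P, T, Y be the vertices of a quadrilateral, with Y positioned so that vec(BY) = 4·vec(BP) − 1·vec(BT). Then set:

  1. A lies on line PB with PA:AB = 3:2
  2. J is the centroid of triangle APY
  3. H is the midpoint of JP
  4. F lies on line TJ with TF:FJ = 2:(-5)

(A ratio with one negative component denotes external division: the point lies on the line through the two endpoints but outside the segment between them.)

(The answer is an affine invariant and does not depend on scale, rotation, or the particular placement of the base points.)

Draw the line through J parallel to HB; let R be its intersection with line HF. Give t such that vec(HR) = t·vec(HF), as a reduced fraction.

t = -3/44

Set B = (0, 0), P = (1, 0), T = (0, 1), Y = (4, -1); any affine frame gives the same invariant.
1. A lies on line PB with PA:AB = 3:2 ⇒ A = (2/5, 0)
2. J is the centroid of triangle APY ⇒ J = (9/5, -1/3)
3. H is the midpoint of JP ⇒ H = (7/5, -1/6)
4. F lies on line TJ with TF:FJ = 2:(-5) ⇒ F = (-6/5, 17/9)
through J parallel to HB: direction (-7/5, 1/6); meets HF at R = (347/220, -27/88)
R = H + t·(F−H) with t = -3/44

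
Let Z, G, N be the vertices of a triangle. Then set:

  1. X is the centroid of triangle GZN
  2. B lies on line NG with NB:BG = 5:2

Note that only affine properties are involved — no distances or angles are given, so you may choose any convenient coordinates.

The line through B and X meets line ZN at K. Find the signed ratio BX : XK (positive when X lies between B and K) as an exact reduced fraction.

Assign Z = (0, 0), G = (1, 0), N = (0, 1) — the answer is frame-independent, so this choice is without loss of generality.
1. X is the centroid of triangle GZN ⇒ X = (1/3, 1/3)
2. B lies on line NG with NB:BG = 5:2 ⇒ B = (5/7, 2/7)
line BX meets ZN at K = (0, 3/8)
X = B + t·(K−B) with t = 8/15, so BX:XK = 8/15:7/15

BX:XK = 8/7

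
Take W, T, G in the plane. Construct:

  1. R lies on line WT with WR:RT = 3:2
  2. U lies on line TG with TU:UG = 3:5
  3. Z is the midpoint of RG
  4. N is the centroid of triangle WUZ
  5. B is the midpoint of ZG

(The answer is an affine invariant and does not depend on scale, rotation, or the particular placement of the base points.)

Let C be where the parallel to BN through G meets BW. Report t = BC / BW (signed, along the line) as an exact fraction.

t = 7/45

Choose coordinates W = (0, 0), T = (1, 0), G = (0, 1).
1. R lies on line WT with WR:RT = 3:2 ⇒ R = (3/5, 0)
2. U lies on line TG with TU:UG = 3:5 ⇒ U = (5/8, 3/8)
3. Z is the midpoint of RG ⇒ Z = (3/10, 1/2)
4. N is the centroid of triangle WUZ ⇒ N = (37/120, 7/24)
5. B is the midpoint of ZG ⇒ B = (3/20, 3/4)
through G parallel to BN: direction (19/120, -11/24); meets BW at C = (19/150, 19/30)
C = B + t·(W−B) with t = 7/45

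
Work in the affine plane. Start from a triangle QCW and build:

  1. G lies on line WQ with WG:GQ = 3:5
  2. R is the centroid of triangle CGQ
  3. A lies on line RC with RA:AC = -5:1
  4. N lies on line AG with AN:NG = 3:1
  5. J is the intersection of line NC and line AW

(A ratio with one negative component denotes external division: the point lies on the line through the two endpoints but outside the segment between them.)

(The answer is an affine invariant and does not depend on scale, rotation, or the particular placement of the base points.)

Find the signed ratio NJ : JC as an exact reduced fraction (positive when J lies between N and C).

NJ:JC = -63/22

Work in coordinates with Q = (0, 0), C = (1, 0), W = (0, 1).
1. G lies on line WQ with WG:GQ = 3:5 ⇒ G = (0, 5/8)
2. R is the centroid of triangle CGQ ⇒ R = (1/3, 5/24)
3. A lies on line RC with RA:AC = -5:1 ⇒ A = (7/6, -5/96)
4. N lies on line AG with AN:NG = 3:1 ⇒ N = (7/24, 175/384)
5. J is the intersection of line NC and line AW ⇒ J = (679/492, -1925/7872)
J = N + t·(C−N) with t = 63/41, so NJ:JC = t:(1−t) = 63/41:-22/41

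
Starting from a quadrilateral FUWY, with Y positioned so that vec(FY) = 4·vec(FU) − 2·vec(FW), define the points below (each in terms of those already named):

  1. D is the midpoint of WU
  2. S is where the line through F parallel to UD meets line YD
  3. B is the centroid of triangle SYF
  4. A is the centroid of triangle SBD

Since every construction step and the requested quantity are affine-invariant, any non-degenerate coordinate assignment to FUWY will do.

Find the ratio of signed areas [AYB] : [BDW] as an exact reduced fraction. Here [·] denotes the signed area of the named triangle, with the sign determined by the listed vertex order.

Work in coordinates with F = (0, 0), U = (1, 0), W = (0, 1), Y = (4, -2).
1. D is the midpoint of WU ⇒ D = (1/2, 1/2)
2. S is where the line through F parallel to UD meets line YD ⇒ S = (-3, 3)
3. B is the centroid of triangle SYF ⇒ B = (1/3, 1/3)
4. A is the centroid of triangle SBD ⇒ A = (-13/18, 23/18)
2·[AYB] = -1, 2·[BDW] = 1/6
[AYB]:[BDW] = -1:1/6 = -6

[AYB]:[BDW] = -6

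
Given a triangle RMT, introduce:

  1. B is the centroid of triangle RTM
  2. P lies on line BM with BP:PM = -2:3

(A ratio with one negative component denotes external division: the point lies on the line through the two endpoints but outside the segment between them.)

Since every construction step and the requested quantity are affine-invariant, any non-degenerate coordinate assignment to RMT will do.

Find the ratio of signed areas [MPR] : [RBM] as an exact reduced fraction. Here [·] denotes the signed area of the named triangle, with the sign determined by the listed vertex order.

Assign R = (0, 0), M = (1, 0), T = (0, 1) — the answer is frame-independent, so this choice is without loss of generality.
1. B is the centroid of triangle RTM ⇒ B = (1/3, 1/3)
2. P lies on line BM with BP:PM = -2:3 ⇒ P = (-1, 1)
2·[MPR] = 1, 2·[RBM] = -1/3
[MPR]:[RBM] = 1:-1/3 = -3

[MPR]:[RBM] = -3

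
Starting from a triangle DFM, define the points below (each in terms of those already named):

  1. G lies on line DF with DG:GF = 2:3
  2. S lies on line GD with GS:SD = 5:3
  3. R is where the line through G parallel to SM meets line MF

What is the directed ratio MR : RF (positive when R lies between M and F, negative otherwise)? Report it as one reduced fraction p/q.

MR:RF = 5/12

Set D = (0, 0), F = (1, 0), M = (0, 1); any affine frame gives the same invariant.
1. G lies on line DF with DG:GF = 2:3 ⇒ G = (2/5, 0)
2. S lies on line GD with GS:SD = 5:3 ⇒ S = (3/20, 0)
3. R is where the line through G parallel to SM meets line MF ⇒ R = (5/17, 12/17)
R = M + t·(F−M) with t = 5/17, so MR:RF = t:(1−t) = 5/17:12/17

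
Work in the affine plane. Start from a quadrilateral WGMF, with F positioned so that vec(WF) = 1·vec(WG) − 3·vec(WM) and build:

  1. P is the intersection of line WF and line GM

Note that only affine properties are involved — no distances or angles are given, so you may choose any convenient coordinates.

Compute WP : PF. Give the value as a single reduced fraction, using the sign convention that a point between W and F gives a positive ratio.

Assign W = (0, 0), G = (1, 0), M = (0, 1), F = (1, -3) — the answer is frame-independent, so this choice is without loss of generality.
1. P is the intersection of line WF and line GM ⇒ P = (-1/2, 3/2)
P = W + t·(F−W) with t = -1/2, so WP:PF = t:(1−t) = -1/2:3/2

WP:PF = -1/3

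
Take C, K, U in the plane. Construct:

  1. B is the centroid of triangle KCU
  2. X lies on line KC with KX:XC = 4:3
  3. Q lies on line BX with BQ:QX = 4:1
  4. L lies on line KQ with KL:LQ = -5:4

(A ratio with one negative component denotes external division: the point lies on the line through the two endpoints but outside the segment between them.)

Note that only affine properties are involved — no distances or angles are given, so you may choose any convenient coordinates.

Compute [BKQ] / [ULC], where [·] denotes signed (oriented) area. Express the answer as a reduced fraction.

[BKQ]:[ULC] = -16/205

Set C = (0, 0), K = (1, 0), U = (0, 1); any affine frame gives the same invariant.
1. B is the centroid of triangle KCU ⇒ B = (1/3, 1/3)
2. X lies on line KC with KX:XC = 4:3 ⇒ X = (3/7, 0)
3. Q lies on line BX with BQ:QX = 4:1 ⇒ Q = (43/105, 1/15)
4. L lies on line KQ with KL:LQ = -5:4 ⇒ L = (-41/21, 1/3)
2·[BKQ] = -16/105, 2·[ULC] = 41/21
[BKQ]:[ULC] = -16/105:41/21 = -16/205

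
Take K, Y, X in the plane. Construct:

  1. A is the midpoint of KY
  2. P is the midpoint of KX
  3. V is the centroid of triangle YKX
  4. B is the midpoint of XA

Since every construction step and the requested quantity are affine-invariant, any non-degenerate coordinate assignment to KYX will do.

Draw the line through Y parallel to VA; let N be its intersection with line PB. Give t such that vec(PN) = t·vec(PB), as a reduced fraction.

t = 3

Work in coordinates with K = (0, 0), Y = (1, 0), X = (0, 1).
1. A is the midpoint of KY ⇒ A = (1/2, 0)
2. P is the midpoint of KX ⇒ P = (0, 1/2)
3. V is the centroid of triangle YKX ⇒ V = (1/3, 1/3)
4. B is the midpoint of XA ⇒ B = (1/4, 1/2)
through Y parallel to VA: direction (1/6, -1/3); meets PB at N = (3/4, 1/2)
N = P + t·(B−P) with t = 3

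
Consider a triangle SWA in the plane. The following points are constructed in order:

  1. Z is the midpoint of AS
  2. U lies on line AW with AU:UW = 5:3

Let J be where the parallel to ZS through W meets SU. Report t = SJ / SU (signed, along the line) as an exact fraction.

t = 8/5

Choose coordinates S = (0, 0), W = (1, 0), A = (0, 1).
1. Z is the midpoint of AS ⇒ Z = (0, 1/2)
2. U lies on line AW with AU:UW = 5:3 ⇒ U = (5/8, 3/8)
through W parallel to ZS: direction (0, -1/2); meets SU at J = (1, 3/5)
J = S + t·(U−S) with t = 8/5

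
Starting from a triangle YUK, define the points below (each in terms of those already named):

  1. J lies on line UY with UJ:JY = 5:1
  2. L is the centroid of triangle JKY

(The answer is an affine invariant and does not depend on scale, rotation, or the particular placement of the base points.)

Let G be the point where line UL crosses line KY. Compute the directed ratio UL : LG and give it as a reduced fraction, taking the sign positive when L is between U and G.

UL:LG = 17

Set Y = (0, 0), U = (1, 0), K = (0, 1); any affine frame gives the same invariant.
1. J lies on line UY with UJ:JY = 5:1 ⇒ J = (1/6, 0)
2. L is the centroid of triangle JKY ⇒ L = (1/18, 1/3)
line UL meets KY at G = (0, 6/17)
L = U + t·(G−U) with t = 17/18, so UL:LG = 17/18:1/18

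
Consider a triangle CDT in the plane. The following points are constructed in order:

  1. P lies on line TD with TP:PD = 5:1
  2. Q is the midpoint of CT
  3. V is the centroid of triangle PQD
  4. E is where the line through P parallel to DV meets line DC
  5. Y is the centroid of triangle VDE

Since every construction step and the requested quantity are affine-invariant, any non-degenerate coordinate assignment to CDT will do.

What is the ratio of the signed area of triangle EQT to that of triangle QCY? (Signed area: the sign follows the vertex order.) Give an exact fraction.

[EQT]:[QCY] = -243/197

Assign C = (0, 0), D = (1, 0), T = (0, 1) — the answer is frame-independent, so this choice is without loss of generality.
1. P lies on line TD with TP:PD = 5:1 ⇒ P = (5/6, 1/6)
2. Q is the midpoint of CT ⇒ Q = (0, 1/2)
3. V is the centroid of triangle PQD ⇒ V = (11/18, 2/9)
4. E is where the line through P parallel to DV meets line DC ⇒ E = (9/8, 0)
5. Y is the centroid of triangle VDE ⇒ Y = (197/216, 2/27)
2·[EQT] = -9/16, 2·[QCY] = 197/432
[EQT]:[QCY] = -9/16:197/432 = -243/197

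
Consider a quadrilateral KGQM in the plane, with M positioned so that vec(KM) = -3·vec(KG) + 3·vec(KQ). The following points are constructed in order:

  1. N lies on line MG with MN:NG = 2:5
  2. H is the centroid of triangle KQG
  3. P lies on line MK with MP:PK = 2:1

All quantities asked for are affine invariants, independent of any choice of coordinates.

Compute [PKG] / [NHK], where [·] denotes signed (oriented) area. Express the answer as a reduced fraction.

[PKG]:[NHK] = -3/4

Assign K = (0, 0), G = (1, 0), Q = (0, 1), M = (-3, 3) — the answer is frame-independent, so this choice is without loss of generality.
1. N lies on line MG with MN:NG = 2:5 ⇒ N = (-13/7, 15/7)
2. H is the centroid of triangle KQG ⇒ H = (1/3, 1/3)
3. P lies on line MK with MP:PK = 2:1 ⇒ P = (-1, 1)
2·[PKG] = 1, 2·[NHK] = -4/3
[PKG]:[NHK] = 1:-4/3 = -3/4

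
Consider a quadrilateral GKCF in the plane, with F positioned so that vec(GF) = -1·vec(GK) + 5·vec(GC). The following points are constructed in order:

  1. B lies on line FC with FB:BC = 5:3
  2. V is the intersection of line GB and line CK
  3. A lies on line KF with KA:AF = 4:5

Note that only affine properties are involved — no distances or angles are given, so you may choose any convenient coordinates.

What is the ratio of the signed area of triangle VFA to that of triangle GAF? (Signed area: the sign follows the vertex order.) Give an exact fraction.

Assign G = (0, 0), K = (1, 0), C = (0, 1), F = (-1, 5) — the answer is frame-independent, so this choice is without loss of generality.
1. B lies on line FC with FB:BC = 5:3 ⇒ B = (-3/8, 5/2)
2. V is the intersection of line GB and line CK ⇒ V = (-3/17, 20/17)
3. A lies on line KF with KA:AF = 4:5 ⇒ A = (1/9, 20/9)
2·[VFA] = -100/51, 2·[GAF] = 25/9
[VFA]:[GAF] = -100/51:25/9 = -12/17

[VFA]:[GAF] = -12/17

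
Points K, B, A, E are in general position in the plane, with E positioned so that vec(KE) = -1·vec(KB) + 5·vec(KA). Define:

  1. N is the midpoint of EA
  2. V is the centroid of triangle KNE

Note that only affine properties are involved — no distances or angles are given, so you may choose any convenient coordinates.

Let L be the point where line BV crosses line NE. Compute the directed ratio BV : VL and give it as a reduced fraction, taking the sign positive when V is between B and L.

BV:VL = -10

Assign K = (0, 0), B = (1, 0), A = (0, 1), E = (-1, 5) — the answer is frame-independent, so this choice is without loss of generality.
1. N is the midpoint of EA ⇒ N = (-1/2, 3)
2. V is the centroid of triangle KNE ⇒ V = (-1/2, 8/3)
line BV meets NE at L = (-7/20, 12/5)
V = B + t·(L−B) with t = 10/9, so BV:VL = 10/9:-1/9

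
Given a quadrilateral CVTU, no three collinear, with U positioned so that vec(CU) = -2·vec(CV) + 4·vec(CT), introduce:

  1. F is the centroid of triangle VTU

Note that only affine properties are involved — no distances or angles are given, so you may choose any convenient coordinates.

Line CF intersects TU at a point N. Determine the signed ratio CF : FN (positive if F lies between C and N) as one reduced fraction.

CF:FN = -7

Assign C = (0, 0), V = (1, 0), T = (0, 1), U = (-2, 4) — the answer is frame-independent, so this choice is without loss of generality.
1. F is the centroid of triangle VTU ⇒ F = (-1/3, 5/3)
line CF meets TU at N = (-2/7, 10/7)
F = C + t·(N−C) with t = 7/6, so CF:FN = 7/6:-1/6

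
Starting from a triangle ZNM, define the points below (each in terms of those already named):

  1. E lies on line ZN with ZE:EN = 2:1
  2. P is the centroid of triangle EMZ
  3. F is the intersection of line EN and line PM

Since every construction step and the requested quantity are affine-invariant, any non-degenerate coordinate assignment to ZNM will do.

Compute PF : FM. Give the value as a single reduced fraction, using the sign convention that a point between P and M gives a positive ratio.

PF:FM = -1/3

Assign Z = (0, 0), N = (1, 0), M = (0, 1) — the answer is frame-independent, so this choice is without loss of generality.
1. E lies on line ZN with ZE:EN = 2:1 ⇒ E = (2/3, 0)
2. P is the centroid of triangle EMZ ⇒ P = (2/9, 1/3)
3. F is the intersection of line EN and line PM ⇒ F = (1/3, 0)
F = P + t·(M−P) with t = -1/2, so PF:FM = t:(1−t) = -1/2:3/2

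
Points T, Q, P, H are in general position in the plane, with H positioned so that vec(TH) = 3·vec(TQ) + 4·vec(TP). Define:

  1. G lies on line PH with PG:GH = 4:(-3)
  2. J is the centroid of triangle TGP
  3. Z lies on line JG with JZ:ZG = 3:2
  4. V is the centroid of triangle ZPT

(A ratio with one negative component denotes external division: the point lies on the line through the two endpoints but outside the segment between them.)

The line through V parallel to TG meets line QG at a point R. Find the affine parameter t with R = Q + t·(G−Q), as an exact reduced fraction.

Set T = (0, 0), Q = (1, 0), P = (0, 1), H = (3, 4); any affine frame gives the same invariant.
1. G lies on line PH with PG:GH = 4:(-3) ⇒ G = (12, 13)
2. J is the centroid of triangle TGP ⇒ J = (4, 14/3)
3. Z lies on line JG with JZ:ZG = 3:2 ⇒ Z = (44/5, 29/3)
4. V is the centroid of triangle ZPT ⇒ V = (44/15, 32/9)
through V parallel to TG: direction (12, 13); meets QG at R = (3088/195, 263/15)
R = Q + t·(G−Q) with t = 263/195

t = 263/195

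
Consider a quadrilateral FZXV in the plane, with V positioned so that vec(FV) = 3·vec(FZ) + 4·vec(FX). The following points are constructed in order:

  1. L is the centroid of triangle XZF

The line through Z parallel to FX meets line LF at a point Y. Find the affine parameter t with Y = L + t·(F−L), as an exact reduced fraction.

Choose coordinates F = (0, 0), Z = (1, 0), X = (0, 1), V = (3, 4).
1. L is the centroid of triangle XZF ⇒ L = (1/3, 1/3)
through Z parallel to FX: direction (0, 1); meets LF at Y = (1, 1)
Y = L + t·(F−L) with t = -2

t = -2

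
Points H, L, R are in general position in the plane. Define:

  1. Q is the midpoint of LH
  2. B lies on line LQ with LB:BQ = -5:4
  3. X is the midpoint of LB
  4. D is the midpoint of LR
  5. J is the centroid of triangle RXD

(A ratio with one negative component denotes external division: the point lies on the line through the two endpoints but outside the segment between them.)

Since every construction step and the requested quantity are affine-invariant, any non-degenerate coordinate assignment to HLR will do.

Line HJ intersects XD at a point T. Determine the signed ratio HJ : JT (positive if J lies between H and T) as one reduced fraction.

HJ:JT = -8/5

Work in coordinates with H = (0, 0), L = (1, 0), R = (0, 1).
1. Q is the midpoint of LH ⇒ Q = (1/2, 0)
2. B lies on line LQ with LB:BQ = -5:4 ⇒ B = (-3/2, 0)
3. X is the midpoint of LB ⇒ X = (-1/4, 0)
4. D is the midpoint of LR ⇒ D = (1/2, 1/2)
5. J is the centroid of triangle RXD ⇒ J = (1/12, 1/2)
line HJ meets XD at T = (1/32, 3/16)
J = H + t·(T−H) with t = 8/3, so HJ:JT = 8/3:-5/3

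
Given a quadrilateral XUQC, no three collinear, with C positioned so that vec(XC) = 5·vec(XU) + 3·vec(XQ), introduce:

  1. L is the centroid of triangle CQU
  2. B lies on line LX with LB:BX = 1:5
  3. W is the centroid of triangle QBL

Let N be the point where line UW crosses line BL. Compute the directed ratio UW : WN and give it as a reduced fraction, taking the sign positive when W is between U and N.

UW:WN = -3

Set X = (0, 0), U = (1, 0), Q = (0, 1), C = (5, 3); any affine frame gives the same invariant.
1. L is the centroid of triangle CQU ⇒ L = (2, 4/3)
2. B lies on line LX with LB:BX = 1:5 ⇒ B = (5/3, 10/9)
3. W is the centroid of triangle QBL ⇒ W = (11/9, 31/27)
line UW meets BL at N = (31/27, 62/81)
W = U + t·(N−U) with t = 3/2, so UW:WN = 3/2:-1/2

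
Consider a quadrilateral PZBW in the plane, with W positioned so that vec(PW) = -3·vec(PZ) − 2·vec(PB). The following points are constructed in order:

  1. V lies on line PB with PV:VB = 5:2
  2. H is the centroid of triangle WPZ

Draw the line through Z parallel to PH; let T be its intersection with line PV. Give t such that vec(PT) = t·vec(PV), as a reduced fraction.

t = -7/5

Choose coordinates P = (0, 0), Z = (1, 0), B = (0, 1), W = (-3, -2).
1. V lies on line PB with PV:VB = 5:2 ⇒ V = (0, 5/7)
2. H is the centroid of triangle WPZ ⇒ H = (-2/3, -2/3)
through Z parallel to PH: direction (-2/3, -2/3); meets PV at T = (0, -1)
T = P + t·(V−P) with t = -7/5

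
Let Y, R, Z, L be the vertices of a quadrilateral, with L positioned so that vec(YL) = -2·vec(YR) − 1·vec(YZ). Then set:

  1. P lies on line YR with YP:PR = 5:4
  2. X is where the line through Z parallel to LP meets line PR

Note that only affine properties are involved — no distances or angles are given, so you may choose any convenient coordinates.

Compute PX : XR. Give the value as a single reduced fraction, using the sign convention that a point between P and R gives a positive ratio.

PX:XR = -7/8

Work in coordinates with Y = (0, 0), R = (1, 0), Z = (0, 1), L = (-2, -1).
1. P lies on line YR with YP:PR = 5:4 ⇒ P = (5/9, 0)
2. X is where the line through Z parallel to LP meets line PR ⇒ X = (-23/9, 0)
X = P + t·(R−P) with t = -7, so PX:XR = t:(1−t) = -7:8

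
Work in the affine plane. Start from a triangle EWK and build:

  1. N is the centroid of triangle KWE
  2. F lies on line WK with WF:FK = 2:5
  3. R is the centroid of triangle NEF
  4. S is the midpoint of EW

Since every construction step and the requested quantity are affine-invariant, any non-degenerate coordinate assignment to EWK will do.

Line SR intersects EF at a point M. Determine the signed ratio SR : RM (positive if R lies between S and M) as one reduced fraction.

Choose coordinates E = (0, 0), W = (1, 0), K = (0, 1).
1. N is the centroid of triangle KWE ⇒ N = (1/3, 1/3)
2. F lies on line WK with WF:FK = 2:5 ⇒ F = (5/7, 2/7)
3. R is the centroid of triangle NEF ⇒ R = (22/63, 13/63)
4. S is the midpoint of EW ⇒ S = (1/2, 0)
line SR meets EF at M = (65/168, 13/84)
R = S + t·(M−S) with t = 4/3, so SR:RM = 4/3:-1/3

SR:RM = -4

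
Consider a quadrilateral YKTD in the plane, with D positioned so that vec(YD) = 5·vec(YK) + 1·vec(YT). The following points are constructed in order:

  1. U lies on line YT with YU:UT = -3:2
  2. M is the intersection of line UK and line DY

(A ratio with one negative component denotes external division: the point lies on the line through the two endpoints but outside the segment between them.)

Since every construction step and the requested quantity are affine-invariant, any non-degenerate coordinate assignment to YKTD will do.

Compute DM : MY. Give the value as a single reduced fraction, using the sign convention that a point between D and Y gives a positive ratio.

Choose coordinates Y = (0, 0), K = (1, 0), T = (0, 1), D = (5, 1).
1. U lies on line YT with YU:UT = -3:2 ⇒ U = (0, 3)
2. M is the intersection of line UK and line DY ⇒ M = (15/16, 3/16)
M = D + t·(Y−D) with t = 13/16, so DM:MY = t:(1−t) = 13/16:3/16

DM:MY = 13/3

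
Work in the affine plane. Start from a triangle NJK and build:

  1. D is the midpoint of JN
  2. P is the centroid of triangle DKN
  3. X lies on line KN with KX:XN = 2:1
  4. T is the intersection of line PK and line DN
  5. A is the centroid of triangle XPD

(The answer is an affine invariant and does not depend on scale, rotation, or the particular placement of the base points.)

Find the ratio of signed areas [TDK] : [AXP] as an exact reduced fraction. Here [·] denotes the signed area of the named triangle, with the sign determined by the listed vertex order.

[TDK]:[AXP] = -27/2

Choose coordinates N = (0, 0), J = (1, 0), K = (0, 1).
1. D is the midpoint of JN ⇒ D = (1/2, 0)
2. P is the centroid of triangle DKN ⇒ P = (1/6, 1/3)
3. X lies on line KN with KX:XN = 2:1 ⇒ X = (0, 1/3)
4. T is the intersection of line PK and line DN ⇒ T = (1/4, 0)
5. A is the centroid of triangle XPD ⇒ A = (2/9, 2/9)
2·[TDK] = 1/4, 2·[AXP] = -1/54
[TDK]:[AXP] = 1/4:-1/54 = -27/2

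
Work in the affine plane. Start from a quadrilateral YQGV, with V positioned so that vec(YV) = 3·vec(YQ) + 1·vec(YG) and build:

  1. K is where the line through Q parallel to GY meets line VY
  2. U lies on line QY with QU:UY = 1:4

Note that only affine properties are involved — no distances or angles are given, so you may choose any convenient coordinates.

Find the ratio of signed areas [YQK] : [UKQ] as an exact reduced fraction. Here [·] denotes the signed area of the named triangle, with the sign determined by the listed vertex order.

[YQK]:[UKQ] = -5

Work in coordinates with Y = (0, 0), Q = (1, 0), G = (0, 1), V = (3, 1).
1. K is where the line through Q parallel to GY meets line VY ⇒ K = (1, 1/3)
2. U lies on line QY with QU:UY = 1:4 ⇒ U = (4/5, 0)
2·[YQK] = 1/3, 2·[UKQ] = -1/15
[YQK]:[UKQ] = 1/3:-1/15 = -5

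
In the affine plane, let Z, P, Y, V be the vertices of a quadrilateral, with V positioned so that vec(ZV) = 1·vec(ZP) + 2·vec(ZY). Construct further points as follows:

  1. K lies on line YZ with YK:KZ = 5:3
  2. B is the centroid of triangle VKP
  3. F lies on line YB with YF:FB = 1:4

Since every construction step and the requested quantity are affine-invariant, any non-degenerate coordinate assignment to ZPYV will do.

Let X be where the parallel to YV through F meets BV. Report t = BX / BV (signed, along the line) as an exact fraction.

t = 4/5

Choose coordinates Z = (0, 0), P = (1, 0), Y = (0, 1), V = (1, 2).
1. K lies on line YZ with YK:KZ = 5:3 ⇒ K = (0, 3/8)
2. B is the centroid of triangle VKP ⇒ B = (2/3, 19/24)
3. F lies on line YB with YF:FB = 1:4 ⇒ F = (2/15, 23/24)
through F parallel to YV: direction (1, 1); meets BV at X = (14/15, 211/120)
X = B + t·(V−B) with t = 4/5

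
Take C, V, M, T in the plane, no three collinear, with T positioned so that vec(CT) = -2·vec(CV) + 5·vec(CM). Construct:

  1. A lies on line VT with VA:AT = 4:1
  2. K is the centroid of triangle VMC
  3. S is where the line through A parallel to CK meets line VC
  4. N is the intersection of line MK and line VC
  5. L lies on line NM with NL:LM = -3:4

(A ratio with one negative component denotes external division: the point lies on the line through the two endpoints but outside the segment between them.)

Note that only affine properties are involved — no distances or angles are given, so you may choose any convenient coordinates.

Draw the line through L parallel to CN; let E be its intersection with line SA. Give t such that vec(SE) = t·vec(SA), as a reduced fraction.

t = -3/4

Set C = (0, 0), V = (1, 0), M = (0, 1), T = (-2, 5); any affine frame gives the same invariant.
1. A lies on line VT with VA:AT = 4:1 ⇒ A = (-7/5, 4)
2. K is the centroid of triangle VMC ⇒ K = (1/3, 1/3)
3. S is where the line through A parallel to CK meets line VC ⇒ S = (-27/5, 0)
4. N is the intersection of line MK and line VC ⇒ N = (1/2, 0)
5. L lies on line NM with NL:LM = -3:4 ⇒ L = (2, -3)
through L parallel to CN: direction (1/2, 0); meets SA at E = (-42/5, -3)
E = S + t·(A−S) with t = -3/4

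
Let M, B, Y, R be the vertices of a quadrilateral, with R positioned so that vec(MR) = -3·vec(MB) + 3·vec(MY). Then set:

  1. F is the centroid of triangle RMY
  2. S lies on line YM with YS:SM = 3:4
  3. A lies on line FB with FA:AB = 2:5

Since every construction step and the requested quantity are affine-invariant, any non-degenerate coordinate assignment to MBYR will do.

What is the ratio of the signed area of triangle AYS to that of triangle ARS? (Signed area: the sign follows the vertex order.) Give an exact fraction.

[AYS]:[ARS] = -9/5

Choose coordinates M = (0, 0), B = (1, 0), Y = (0, 1), R = (-3, 3).
1. F is the centroid of triangle RMY ⇒ F = (-1, 4/3)
2. S lies on line YM with YS:SM = 3:4 ⇒ S = (0, 4/7)
3. A lies on line FB with FA:AB = 2:5 ⇒ A = (-3/7, 20/21)
2·[AYS] = -9/49, 2·[ARS] = 5/49
[AYS]:[ARS] = -9/49:5/49 = -9/5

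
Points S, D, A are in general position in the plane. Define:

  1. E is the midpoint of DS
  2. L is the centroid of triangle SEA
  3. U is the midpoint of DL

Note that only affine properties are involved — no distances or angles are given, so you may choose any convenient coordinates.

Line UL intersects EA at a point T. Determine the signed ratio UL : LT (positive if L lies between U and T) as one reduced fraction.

Choose coordinates S = (0, 0), D = (1, 0), A = (0, 1).
1. E is the midpoint of DS ⇒ E = (1/2, 0)
2. L is the centroid of triangle SEA ⇒ L = (1/6, 1/3)
3. U is the midpoint of DL ⇒ U = (7/12, 1/6)
line UL meets EA at T = (3/8, 1/4)
L = U + t·(T−U) with t = 2, so UL:LT = 2:-1

UL:LT = -2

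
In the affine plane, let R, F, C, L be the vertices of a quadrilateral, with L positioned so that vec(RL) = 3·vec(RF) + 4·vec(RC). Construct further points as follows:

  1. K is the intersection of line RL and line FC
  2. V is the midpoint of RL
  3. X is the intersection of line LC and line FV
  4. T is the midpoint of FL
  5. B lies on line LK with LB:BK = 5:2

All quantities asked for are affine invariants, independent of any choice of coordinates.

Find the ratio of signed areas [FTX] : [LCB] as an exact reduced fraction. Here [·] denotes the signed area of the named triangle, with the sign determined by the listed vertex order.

Work in coordinates with R = (0, 0), F = (1, 0), C = (0, 1), L = (3, 4).
1. K is the intersection of line RL and line FC ⇒ K = (3/7, 4/7)
2. V is the midpoint of RL ⇒ V = (3/2, 2)
3. X is the intersection of line LC and line FV ⇒ X = (5/3, 8/3)
4. T is the midpoint of FL ⇒ T = (2, 2)
5. B lies on line LK with LB:BK = 5:2 ⇒ B = (57/49, 76/49)
2·[FTX] = 4/3, 2·[LCB] = 90/49
[FTX]:[LCB] = 4/3:90/49 = 98/135

[FTX]:[LCB] = 98/135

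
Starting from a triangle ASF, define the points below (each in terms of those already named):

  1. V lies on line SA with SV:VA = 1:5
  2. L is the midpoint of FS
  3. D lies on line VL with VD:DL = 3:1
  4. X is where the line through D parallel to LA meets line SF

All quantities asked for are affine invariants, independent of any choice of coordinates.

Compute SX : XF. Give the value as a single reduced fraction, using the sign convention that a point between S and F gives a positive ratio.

Choose coordinates A = (0, 0), S = (1, 0), F = (0, 1).
1. V lies on line SA with SV:VA = 1:5 ⇒ V = (5/6, 0)
2. L is the midpoint of FS ⇒ L = (1/2, 1/2)
3. D lies on line VL with VD:DL = 3:1 ⇒ D = (7/12, 3/8)
4. X is where the line through D parallel to LA meets line SF ⇒ X = (29/48, 19/48)
X = S + t·(F−S) with t = 19/48, so SX:XF = t:(1−t) = 19/48:29/48

SX:XF = 19/29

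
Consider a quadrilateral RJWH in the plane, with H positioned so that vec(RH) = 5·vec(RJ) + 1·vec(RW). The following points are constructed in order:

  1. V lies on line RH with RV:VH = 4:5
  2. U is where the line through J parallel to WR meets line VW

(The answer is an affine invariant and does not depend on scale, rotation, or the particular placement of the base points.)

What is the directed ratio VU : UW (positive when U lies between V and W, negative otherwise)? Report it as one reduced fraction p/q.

Set R = (0, 0), J = (1, 0), W = (0, 1), H = (5, 1); any affine frame gives the same invariant.
1. V lies on line RH with RV:VH = 4:5 ⇒ V = (20/9, 4/9)
2. U is where the line through J parallel to WR meets line VW ⇒ U = (1, 3/4)
U = V + t·(W−V) with t = 11/20, so VU:UW = t:(1−t) = 11/20:9/20

VU:UW = 11/9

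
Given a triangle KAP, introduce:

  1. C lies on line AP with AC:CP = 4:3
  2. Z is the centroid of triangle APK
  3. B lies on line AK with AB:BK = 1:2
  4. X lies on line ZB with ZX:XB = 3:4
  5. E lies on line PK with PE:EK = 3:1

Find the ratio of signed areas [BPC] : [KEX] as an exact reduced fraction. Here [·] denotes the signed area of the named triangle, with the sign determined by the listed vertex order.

[BPC]:[KEX] = 6/5

Work in coordinates with K = (0, 0), A = (1, 0), P = (0, 1).
1. C lies on line AP with AC:CP = 4:3 ⇒ C = (3/7, 4/7)
2. Z is the centroid of triangle APK ⇒ Z = (1/3, 1/3)
3. B lies on line AK with AB:BK = 1:2 ⇒ B = (2/3, 0)
4. X lies on line ZB with ZX:XB = 3:4 ⇒ X = (10/21, 4/21)
5. E lies on line PK with PE:EK = 3:1 ⇒ E = (0, 1/4)
2·[BPC] = -1/7, 2·[KEX] = -5/42
[BPC]:[KEX] = -1/7:-5/42 = 6/5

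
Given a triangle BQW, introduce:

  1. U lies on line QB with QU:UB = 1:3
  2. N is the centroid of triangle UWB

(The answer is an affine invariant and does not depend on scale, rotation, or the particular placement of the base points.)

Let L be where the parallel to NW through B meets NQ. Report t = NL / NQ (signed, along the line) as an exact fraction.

t = -3/5

Work in coordinates with B = (0, 0), Q = (1, 0), W = (0, 1).
1. U lies on line QB with QU:UB = 1:3 ⇒ U = (3/4, 0)
2. N is the centroid of triangle UWB ⇒ N = (1/4, 1/3)
through B parallel to NW: direction (-1/4, 2/3); meets NQ at L = (-1/5, 8/15)
L = N + t·(Q−N) with t = -3/5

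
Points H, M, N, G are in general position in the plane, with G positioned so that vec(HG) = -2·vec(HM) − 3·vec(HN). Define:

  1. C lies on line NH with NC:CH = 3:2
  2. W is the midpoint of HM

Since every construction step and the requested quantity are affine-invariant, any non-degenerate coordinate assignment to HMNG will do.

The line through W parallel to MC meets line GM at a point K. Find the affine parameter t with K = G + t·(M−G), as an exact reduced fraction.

Assign H = (0, 0), M = (1, 0), N = (0, 1), G = (-2, -3) — the answer is frame-independent, so this choice is without loss of generality.
1. C lies on line NH with NC:CH = 3:2 ⇒ C = (0, 2/5)
2. W is the midpoint of HM ⇒ W = (1/2, 0)
through W parallel to MC: direction (-1, 2/5); meets GM at K = (6/7, -1/7)
K = G + t·(M−G) with t = 20/21

t = 20/21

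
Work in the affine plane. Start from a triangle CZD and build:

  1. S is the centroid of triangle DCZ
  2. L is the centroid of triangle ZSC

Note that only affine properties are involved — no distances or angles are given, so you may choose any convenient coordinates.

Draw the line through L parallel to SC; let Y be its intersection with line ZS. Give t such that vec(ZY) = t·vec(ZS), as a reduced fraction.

Assign C = (0, 0), Z = (1, 0), D = (0, 1) — the answer is frame-independent, so this choice is without loss of generality.
1. S is the centroid of triangle DCZ ⇒ S = (1/3, 1/3)
2. L is the centroid of triangle ZSC ⇒ L = (4/9, 1/9)
through L parallel to SC: direction (-1/3, -1/3); meets ZS at Y = (5/9, 2/9)
Y = Z + t·(S−Z) with t = 2/3

t = 2/3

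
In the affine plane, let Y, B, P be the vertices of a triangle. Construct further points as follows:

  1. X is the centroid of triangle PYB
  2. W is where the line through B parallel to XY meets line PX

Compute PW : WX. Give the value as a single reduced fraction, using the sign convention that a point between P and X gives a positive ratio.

PW:WX = -2

Choose coordinates Y = (0, 0), B = (1, 0), P = (0, 1).
1. X is the centroid of triangle PYB ⇒ X = (1/3, 1/3)
2. W is where the line through B parallel to XY meets line PX ⇒ W = (2/3, -1/3)
W = P + t·(X−P) with t = 2, so PW:WX = t:(1−t) = 2:-1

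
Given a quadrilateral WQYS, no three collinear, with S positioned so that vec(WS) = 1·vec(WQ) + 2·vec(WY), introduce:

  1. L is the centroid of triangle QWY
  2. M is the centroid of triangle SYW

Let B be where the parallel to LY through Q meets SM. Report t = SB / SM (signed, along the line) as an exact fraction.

Work in coordinates with W = (0, 0), Q = (1, 0), Y = (0, 1), S = (1, 2).
1. L is the centroid of triangle QWY ⇒ L = (1/3, 1/3)
2. M is the centroid of triangle SYW ⇒ M = (1/3, 1)
through Q parallel to LY: direction (-1/3, 2/3); meets SM at B = (3/7, 8/7)
B = S + t·(M−S) with t = 6/7

t = 6/7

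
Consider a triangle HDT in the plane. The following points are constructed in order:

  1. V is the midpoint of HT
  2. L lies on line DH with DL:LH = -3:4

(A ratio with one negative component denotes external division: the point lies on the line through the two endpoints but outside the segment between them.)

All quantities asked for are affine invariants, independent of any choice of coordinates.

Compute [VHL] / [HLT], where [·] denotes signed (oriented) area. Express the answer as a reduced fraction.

[VHL]:[HLT] = 1/2

Work in coordinates with H = (0, 0), D = (1, 0), T = (0, 1).
1. V is the midpoint of HT ⇒ V = (0, 1/2)
2. L lies on line DH with DL:LH = -3:4 ⇒ L = (4, 0)
2·[VHL] = 2, 2·[HLT] = 4
[VHL]:[HLT] = 2:4 = 1/2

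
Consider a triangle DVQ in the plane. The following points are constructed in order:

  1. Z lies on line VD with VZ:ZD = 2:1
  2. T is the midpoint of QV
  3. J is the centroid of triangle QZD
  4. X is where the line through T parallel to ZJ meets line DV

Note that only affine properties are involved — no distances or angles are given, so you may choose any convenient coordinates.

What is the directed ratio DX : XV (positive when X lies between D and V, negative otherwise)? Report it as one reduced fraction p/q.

DX:XV = 5

Choose coordinates D = (0, 0), V = (1, 0), Q = (0, 1).
1. Z lies on line VD with VZ:ZD = 2:1 ⇒ Z = (1/3, 0)
2. T is the midpoint of QV ⇒ T = (1/2, 1/2)
3. J is the centroid of triangle QZD ⇒ J = (1/9, 1/3)
4. X is where the line through T parallel to ZJ meets line DV ⇒ X = (5/6, 0)
X = D + t·(V−D) with t = 5/6, so DX:XV = t:(1−t) = 5/6:1/6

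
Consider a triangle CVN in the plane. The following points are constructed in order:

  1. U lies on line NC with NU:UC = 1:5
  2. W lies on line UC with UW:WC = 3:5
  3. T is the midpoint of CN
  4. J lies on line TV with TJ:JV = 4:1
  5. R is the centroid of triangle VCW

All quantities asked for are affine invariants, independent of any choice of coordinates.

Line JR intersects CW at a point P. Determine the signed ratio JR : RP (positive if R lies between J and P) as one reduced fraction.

JR:RP = 7/5

Set C = (0, 0), V = (1, 0), N = (0, 1); any affine frame gives the same invariant.
1. U lies on line NC with NU:UC = 1:5 ⇒ U = (0, 5/6)
2. W lies on line UC with UW:WC = 3:5 ⇒ W = (0, 25/48)
3. T is the midpoint of CN ⇒ T = (0, 1/2)
4. J lies on line TV with TJ:JV = 4:1 ⇒ J = (4/5, 1/10)
5. R is the centroid of triangle VCW ⇒ R = (1/3, 25/144)
line JR meets CW at P = (0, 19/84)
R = J + t·(P−J) with t = 7/12, so JR:RP = 7/12:5/12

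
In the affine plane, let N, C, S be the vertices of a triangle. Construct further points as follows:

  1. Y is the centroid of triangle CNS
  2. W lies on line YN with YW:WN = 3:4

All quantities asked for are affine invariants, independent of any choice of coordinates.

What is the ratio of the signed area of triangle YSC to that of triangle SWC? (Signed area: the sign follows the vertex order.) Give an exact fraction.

[YSC]:[SWC] = -7/13

Choose coordinates N = (0, 0), C = (1, 0), S = (0, 1).
1. Y is the centroid of triangle CNS ⇒ Y = (1/3, 1/3)
2. W lies on line YN with YW:WN = 3:4 ⇒ W = (4/21, 4/21)
2·[YSC] = -1/3, 2·[SWC] = 13/21
[YSC]:[SWC] = -1/3:13/21 = -7/13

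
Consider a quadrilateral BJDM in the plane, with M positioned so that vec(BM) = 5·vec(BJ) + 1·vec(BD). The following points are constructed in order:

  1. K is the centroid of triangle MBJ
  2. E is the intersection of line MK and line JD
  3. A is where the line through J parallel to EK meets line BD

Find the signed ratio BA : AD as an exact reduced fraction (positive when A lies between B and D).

Choose coordinates B = (0, 0), J = (1, 0), D = (0, 1), M = (5, 1).
1. K is the centroid of triangle MBJ ⇒ K = (2, 1/3)
2. E is the intersection of line MK and line JD ⇒ E = (10/11, 1/11)
3. A is where the line through J parallel to EK meets line BD ⇒ A = (0, -2/9)
A = B + t·(D−B) with t = -2/9, so BA:AD = t:(1−t) = -2/9:11/9

BA:AD = -2/11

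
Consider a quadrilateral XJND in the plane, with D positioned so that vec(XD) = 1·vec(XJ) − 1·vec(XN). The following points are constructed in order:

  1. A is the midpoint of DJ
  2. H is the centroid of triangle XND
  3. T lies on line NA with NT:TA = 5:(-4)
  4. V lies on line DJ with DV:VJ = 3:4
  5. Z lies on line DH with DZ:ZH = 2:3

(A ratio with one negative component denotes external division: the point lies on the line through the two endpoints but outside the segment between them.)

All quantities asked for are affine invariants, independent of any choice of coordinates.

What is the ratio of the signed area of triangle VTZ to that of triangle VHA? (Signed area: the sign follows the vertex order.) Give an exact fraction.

[VTZ]:[VHA] = 178/5

Work in coordinates with X = (0, 0), J = (1, 0), N = (0, 1), D = (1, -1).
1. A is the midpoint of DJ ⇒ A = (1, -1/2)
2. H is the centroid of triangle XND ⇒ H = (1/3, 0)
3. T lies on line NA with NT:TA = 5:(-4) ⇒ T = (5, -13/2)
4. V lies on line DJ with DV:VJ = 3:4 ⇒ V = (1, -4/7)
5. Z lies on line DH with DZ:ZH = 2:3 ⇒ Z = (11/15, -3/5)
2·[VTZ] = -178/105, 2·[VHA] = -1/21
[VTZ]:[VHA] = -178/105:-1/21 = 178/5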